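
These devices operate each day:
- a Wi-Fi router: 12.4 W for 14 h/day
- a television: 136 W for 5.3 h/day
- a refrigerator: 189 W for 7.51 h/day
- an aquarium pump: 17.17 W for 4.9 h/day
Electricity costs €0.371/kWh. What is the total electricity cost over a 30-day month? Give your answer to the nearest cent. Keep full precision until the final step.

Wi-Fi router: 12.4 W × 14 h × 30 d = 5,208 Wh = 5.208 kWh
television: 136 W × 5.3 h × 30 d = 21,624 Wh = 21.62 kWh
refrigerator: 189 W × 7.51 h × 30 d = 42,582 Wh = 42.58 kWh
aquarium pump: 17.17 W × 4.9 h × 30 d = 2,524 Wh = 2.524 kWh
Total energy = 5.208 + 21.62 + 42.58 + 2.524 = 71.94 kWh
Cost = 71.94 kWh × €0.371 = €26.69

€26.69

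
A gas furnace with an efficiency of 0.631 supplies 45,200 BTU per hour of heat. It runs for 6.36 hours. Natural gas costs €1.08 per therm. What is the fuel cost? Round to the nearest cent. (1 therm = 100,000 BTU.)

€4.92

Heat delivered = 45,200 BTU/h × 6.36 h = 287,472 BTU
Gas input = 287,472 / 0.631 = 455,582 BTU
= 455,582 / 100,000 = 4.556 therm
Cost = 4.556 × €1.08/therm = €4.92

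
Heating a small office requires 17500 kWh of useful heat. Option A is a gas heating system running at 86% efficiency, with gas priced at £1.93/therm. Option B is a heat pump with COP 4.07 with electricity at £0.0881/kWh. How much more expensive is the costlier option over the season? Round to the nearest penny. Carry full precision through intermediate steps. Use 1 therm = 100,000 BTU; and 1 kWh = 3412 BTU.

Heat load = 17500 kWh × 3412 = 59,710,000 BTU
Gas: input = 59,710,000 / 0.860 = 69,430,233 BTU = 694.3 therm → 694.3 × £1.93 = £1,340.00
Heat pump: 59,710,000 BTU / 3412 = 17,500 kWh heat; / 4.07 = 4,300 kWh in → × £0.0881 = £378.81
Difference = |£1,340.00 − £378.81| = £961.20

£961.20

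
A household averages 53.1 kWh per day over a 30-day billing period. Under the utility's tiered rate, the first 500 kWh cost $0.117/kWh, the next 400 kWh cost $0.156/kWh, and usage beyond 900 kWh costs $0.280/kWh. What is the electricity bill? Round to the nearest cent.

$314.94

Usage = 53.1 kWh/day × 30 days = 1593 kWh
First 500 kWh × $0.117 = $58.50
Next 400 kWh × $0.156 = $62.40
Remaining 693 kWh × $0.280 = $194.04
Total = $314.94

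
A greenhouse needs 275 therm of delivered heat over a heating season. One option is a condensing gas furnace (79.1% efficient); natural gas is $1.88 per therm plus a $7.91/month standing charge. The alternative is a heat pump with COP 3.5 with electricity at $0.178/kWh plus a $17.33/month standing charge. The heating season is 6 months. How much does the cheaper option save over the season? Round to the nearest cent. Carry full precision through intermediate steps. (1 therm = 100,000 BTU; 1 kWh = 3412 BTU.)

Heat load = 275 therm × 100,000 = 27,500,000 BTU
Gas: input = 27,500,000 / 0.791 = 34,766,119 BTU = 347.7 therm → 347.7 × $1.88 = $653.60; + 6 × $7.91 standing = $701.06
Heat pump: 27,500,000 BTU / 3412 = 8,060 kWh heat; / 3.5 = 2,303 kWh in → × $0.178 = $409.90; + 6 × $17.33 standing = $513.88
Difference = |$701.06 − $513.88| = $187.19

$187.19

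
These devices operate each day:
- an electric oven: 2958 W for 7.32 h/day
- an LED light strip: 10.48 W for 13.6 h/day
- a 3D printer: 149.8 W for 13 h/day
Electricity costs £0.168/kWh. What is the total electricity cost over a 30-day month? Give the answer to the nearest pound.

electric oven: 2958 W × 7.32 h × 30 d = 649,577 Wh = 649.6 kWh
LED light strip: 10.48 W × 13.6 h × 30 d = 4,276 Wh = 4.276 kWh
3D printer: 149.8 W × 13 h × 30 d = 58,422 Wh = 58.42 kWh
Total energy = 649.6 + 4.276 + 58.42 = 712.3 kWh
Cost = 712.3 kWh × £0.168 = £119.66 ≈ £120

£120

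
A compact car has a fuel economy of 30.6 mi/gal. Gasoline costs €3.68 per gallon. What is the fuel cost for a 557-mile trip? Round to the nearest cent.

€66.99

Fuel = 557 mi / 30.6 mpg = 18.2 gal
Cost = 18.2 gal × €3.68/gal = €66.99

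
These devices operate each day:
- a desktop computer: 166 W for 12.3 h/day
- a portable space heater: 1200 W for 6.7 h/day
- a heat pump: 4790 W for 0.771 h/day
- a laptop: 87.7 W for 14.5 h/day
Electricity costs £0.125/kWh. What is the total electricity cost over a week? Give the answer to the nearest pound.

£13

desktop computer: 166 W × 12.3 h × 7 d = 14,293 Wh = 14.29 kWh
portable space heater: 1200 W × 6.7 h × 7 d = 56,280 Wh = 56.28 kWh
heat pump: 4790 W × 0.771 h × 7 d = 25,852 Wh = 25.85 kWh
laptop: 87.7 W × 14.5 h × 7 d = 8,902 Wh = 8.902 kWh
Total energy = 14.29 + 56.28 + 25.85 + 8.902 = 105.3 kWh
Cost = 105.3 kWh × £0.125 = £13.17 ≈ £13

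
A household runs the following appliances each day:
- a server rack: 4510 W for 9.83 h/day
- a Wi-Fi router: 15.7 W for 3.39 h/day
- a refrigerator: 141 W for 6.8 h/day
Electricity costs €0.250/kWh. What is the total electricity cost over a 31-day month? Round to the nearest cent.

server rack: 4510 W × 9.83 h × 31 d = 1,374,332 Wh = 1,374 kWh
Wi-Fi router: 15.7 W × 3.39 h × 31 d = 1,650 Wh = 1.65 kWh
refrigerator: 141 W × 6.8 h × 31 d = 29,723 Wh = 29.72 kWh
Total energy = 1,374 + 1.65 + 29.72 = 1,406 kWh
Cost = 1,406 kWh × €0.250 = €351.43

€351.43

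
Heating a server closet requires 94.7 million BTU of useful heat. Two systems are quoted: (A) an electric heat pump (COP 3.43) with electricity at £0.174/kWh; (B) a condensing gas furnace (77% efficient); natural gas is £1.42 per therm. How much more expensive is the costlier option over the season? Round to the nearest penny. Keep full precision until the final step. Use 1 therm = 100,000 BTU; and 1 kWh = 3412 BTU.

£338.44

Heat load = 94.7 × 10⁶ BTU = 94,700,000 BTU
Gas: input = 94,700,000 / 0.77 = 122,987,013 BTU = 1,230 therm → 1,230 × £1.42 = £1,746.42
Heat pump: 94,700,000 BTU / 3412 = 27,750 kWh heat; / 3.43 = 8,092 kWh in → × £0.174 = £1,407.98
Difference = |£1,746.42 − £1,407.98| = £338.44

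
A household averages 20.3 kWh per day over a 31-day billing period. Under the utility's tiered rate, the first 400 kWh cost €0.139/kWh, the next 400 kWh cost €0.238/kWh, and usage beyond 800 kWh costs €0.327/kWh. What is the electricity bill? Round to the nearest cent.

Usage = 20.3 kWh/day × 31 days = 629.3 kWh
First 400 kWh × €0.139 = €55.60
Next 229.3 kWh × €0.238 = €54.57
Remaining tier: 0 kWh (not reached)
Total = €110.17

€110.17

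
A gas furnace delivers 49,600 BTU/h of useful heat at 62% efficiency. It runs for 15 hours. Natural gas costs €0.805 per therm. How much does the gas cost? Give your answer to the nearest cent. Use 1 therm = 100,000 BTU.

€9.66

Heat delivered = 49,600 BTU/h × 15 h = 744,000 BTU
Gas input = 744,000 / 0.62 = 1,200,000 BTU
= 1,200,000 / 100,000 = 12 therm
Cost = 12 × €0.805/therm = €9.66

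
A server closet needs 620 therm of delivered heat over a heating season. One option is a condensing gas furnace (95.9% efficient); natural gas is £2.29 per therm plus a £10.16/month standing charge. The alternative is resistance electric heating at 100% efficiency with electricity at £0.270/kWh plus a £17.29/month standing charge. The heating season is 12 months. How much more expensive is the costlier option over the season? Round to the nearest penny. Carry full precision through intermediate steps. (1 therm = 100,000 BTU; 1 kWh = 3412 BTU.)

Heat load = 620 therm × 100,000 = 62,000,000 BTU
Gas: input = 62,000,000 / 0.959 = 64,650,678 BTU = 646.5 therm → 646.5 × £2.29 = £1,480.50; + 12 × £10.16 standing = £1,602.42
Electric: 62,000,000 BTU / 3412 = 18,170 kWh → × £0.270 = £4,906.21; + 12 × £17.29 standing = £5,113.69
Difference = |£1,602.42 − £5,113.69| = £3,511.27

£3511.27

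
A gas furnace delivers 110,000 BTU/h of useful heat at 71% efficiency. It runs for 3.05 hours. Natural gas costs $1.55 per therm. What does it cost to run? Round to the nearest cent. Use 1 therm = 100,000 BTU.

Heat delivered = 110,000 BTU/h × 3.05 h = 335,500 BTU
Gas input = 335,500 / 0.71 = 472,535 BTU
= 472,535 / 100,000 = 4.725 therm
Cost = 4.725 × $1.55/therm = $7.32

$7.32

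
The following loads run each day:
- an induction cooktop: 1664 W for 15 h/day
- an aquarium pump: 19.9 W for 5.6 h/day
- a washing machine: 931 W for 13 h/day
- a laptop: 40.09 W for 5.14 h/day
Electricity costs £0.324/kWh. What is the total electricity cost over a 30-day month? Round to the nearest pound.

£363

induction cooktop: 1664 W × 15 h × 30 d = 748,800 Wh = 748.8 kWh
aquarium pump: 19.9 W × 5.6 h × 30 d = 3,343 Wh = 3.343 kWh
washing machine: 931 W × 13 h × 30 d = 363,090 Wh = 363.1 kWh
laptop: 40.09 W × 5.14 h × 30 d = 6,182 Wh = 6.182 kWh
Total energy = 748.8 + 3.343 + 363.1 + 6.182 = 1,121 kWh
Cost = 1,121 kWh × £0.324 = £363.34 ≈ £363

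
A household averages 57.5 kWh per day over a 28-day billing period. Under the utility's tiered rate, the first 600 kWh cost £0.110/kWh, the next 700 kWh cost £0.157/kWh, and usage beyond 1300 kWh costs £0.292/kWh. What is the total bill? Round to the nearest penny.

Usage = 57.5 kWh/day × 28 days = 1610 kWh
First 600 kWh × £0.110 = £66.00
Next 700 kWh × £0.157 = £109.90
Remaining 310 kWh × £0.292 = £90.52
Total = £266.42

£266.42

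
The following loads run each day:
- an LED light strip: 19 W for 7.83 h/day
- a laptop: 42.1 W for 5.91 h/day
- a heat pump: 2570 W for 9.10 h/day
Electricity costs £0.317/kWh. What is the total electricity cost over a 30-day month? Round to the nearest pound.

£226

LED light strip: 19 W × 7.83 h × 30 d = 4,463 Wh = 4.463 kWh
laptop: 42.1 W × 5.91 h × 30 d = 7,464 Wh = 7.464 kWh
heat pump: 2570 W × 9.10 h × 30 d = 701,610 Wh = 701.6 kWh
Total energy = 4.463 + 7.464 + 701.6 = 713.5 kWh
Cost = 713.5 kWh × £0.317 = £226.19 ≈ £226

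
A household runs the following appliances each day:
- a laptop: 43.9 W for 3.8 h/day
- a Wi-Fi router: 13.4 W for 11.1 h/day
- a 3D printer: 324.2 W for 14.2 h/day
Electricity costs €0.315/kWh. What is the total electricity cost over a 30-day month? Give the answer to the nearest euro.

€46

laptop: 43.9 W × 3.8 h × 30 d = 5,005 Wh = 5.005 kWh
Wi-Fi router: 13.4 W × 11.1 h × 30 d = 4,462 Wh = 4.462 kWh
3D printer: 324.2 W × 14.2 h × 30 d = 138,109 Wh = 138.1 kWh
Total energy = 5.005 + 4.462 + 138.1 = 147.6 kWh
Cost = 147.6 kWh × €0.315 = €46.49 ≈ €46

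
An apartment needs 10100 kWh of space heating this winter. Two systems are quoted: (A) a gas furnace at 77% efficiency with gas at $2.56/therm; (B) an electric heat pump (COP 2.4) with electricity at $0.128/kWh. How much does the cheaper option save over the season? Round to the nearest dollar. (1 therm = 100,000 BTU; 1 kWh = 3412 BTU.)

Heat load = 10100 kWh × 3412 = 34,461,200 BTU
Gas: input = 34,461,200 / 0.770 = 44,754,805 BTU = 447.5 therm → 447.5 × $2.56 = $1,145.72
Heat pump: 34,461,200 BTU / 3412 = 10,100 kWh heat; / 2.4 = 4,208 kWh in → × $0.128 = $538.67
Difference = |$1,145.72 − $538.67| = $607.06 ≈ $607

$607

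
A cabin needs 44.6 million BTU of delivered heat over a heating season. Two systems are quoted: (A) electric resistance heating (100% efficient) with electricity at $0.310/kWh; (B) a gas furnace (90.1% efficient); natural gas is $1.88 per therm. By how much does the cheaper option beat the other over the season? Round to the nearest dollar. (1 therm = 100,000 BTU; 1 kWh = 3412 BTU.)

Heat load = 44.6 × 10⁶ BTU = 44,600,000 BTU
Gas: input = 44,600,000 / 0.901 = 49,500,555 BTU = 495 therm → 495 × $1.88 = $930.61
Electric: 44,600,000 BTU / 3412 = 13,070 kWh → × $0.310 = $4,052.17
Difference = |$930.61 − $4,052.17| = $3,121.56 ≈ $3122

$3122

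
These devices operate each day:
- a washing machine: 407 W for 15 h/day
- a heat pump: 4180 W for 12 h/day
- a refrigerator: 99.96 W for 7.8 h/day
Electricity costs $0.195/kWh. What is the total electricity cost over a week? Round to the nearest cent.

$77.87

washing machine: 407 W × 15 h × 7 d = 42,735 Wh = 42.73 kWh
heat pump: 4180 W × 12 h × 7 d = 351,120 Wh = 351.1 kWh
refrigerator: 99.96 W × 7.8 h × 7 d = 5,458 Wh = 5.458 kWh
Total energy = 42.73 + 351.1 + 5.458 = 399.3 kWh
Cost = 399.3 kWh × $0.195 = $77.87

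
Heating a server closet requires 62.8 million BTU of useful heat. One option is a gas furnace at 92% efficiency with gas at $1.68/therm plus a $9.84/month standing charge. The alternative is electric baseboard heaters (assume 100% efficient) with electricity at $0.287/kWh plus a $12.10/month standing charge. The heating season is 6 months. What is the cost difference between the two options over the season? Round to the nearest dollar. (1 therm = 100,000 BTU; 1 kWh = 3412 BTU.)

Heat load = 62.8 × 10⁶ BTU = 62,800,000 BTU
Gas: input = 62,800,000 / 0.92 = 68,260,870 BTU = 682.6 therm → 682.6 × $1.68 = $1,146.78; + 6 × $9.84 standing = $1,205.82
Electric: 62,800,000 BTU / 3412 = 18,410 kWh → × $0.287 = $5,282.42; + 6 × $12.10 standing = $5,355.02
Difference = |$1,205.82 − $5,355.02| = $4,149.19 ≈ $4149

$4149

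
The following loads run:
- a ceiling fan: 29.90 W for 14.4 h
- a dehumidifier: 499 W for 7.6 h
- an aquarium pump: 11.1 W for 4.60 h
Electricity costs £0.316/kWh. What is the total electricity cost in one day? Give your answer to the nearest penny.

ceiling fan: 29.90 W × 14.4 h = 431 Wh = 0.4306 kWh
dehumidifier: 499 W × 7.6 h = 3,792 Wh = 3.792 kWh
aquarium pump: 11.1 W × 4.60 h = 51 Wh = 0.05106 kWh
Total energy = 0.4306 + 3.792 + 0.05106 = 4.274 kWh
Cost = 4.274 kWh × £0.316 = £1.35

£1.35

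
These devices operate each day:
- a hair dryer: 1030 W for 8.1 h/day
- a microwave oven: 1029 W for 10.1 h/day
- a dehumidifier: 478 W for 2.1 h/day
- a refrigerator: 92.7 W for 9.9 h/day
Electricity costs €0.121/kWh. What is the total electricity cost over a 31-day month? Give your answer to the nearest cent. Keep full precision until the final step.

hair dryer: 1030 W × 8.1 h × 31 d = 258,633 Wh = 258.6 kWh
microwave oven: 1029 W × 10.1 h × 31 d = 322,180 Wh = 322.2 kWh
dehumidifier: 478 W × 2.1 h × 31 d = 31,118 Wh = 31.12 kWh
refrigerator: 92.7 W × 9.9 h × 31 d = 28,450 Wh = 28.45 kWh
Total energy = 258.6 + 322.2 + 31.12 + 28.45 = 640.4 kWh
Cost = 640.4 kWh × €0.121 = €77.49

€77.49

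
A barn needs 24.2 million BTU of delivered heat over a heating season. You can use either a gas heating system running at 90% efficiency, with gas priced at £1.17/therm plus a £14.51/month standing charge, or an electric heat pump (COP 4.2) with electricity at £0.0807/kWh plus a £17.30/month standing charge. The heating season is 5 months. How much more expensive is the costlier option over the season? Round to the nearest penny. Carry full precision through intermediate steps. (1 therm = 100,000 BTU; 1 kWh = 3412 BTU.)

£164.37

Heat load = 24.2 × 10⁶ BTU = 24,200,000 BTU
Gas: input = 24,200,000 / 0.90 = 26,888,889 BTU = 268.9 therm → 268.9 × £1.17 = £314.60; + 5 × £14.51 standing = £387.15
Heat pump: 24,200,000 BTU / 3412 = 7,093 kWh heat; / 4.2 = 1,689 kWh in → × £0.0807 = £136.28; + 5 × £17.30 standing = £222.78
Difference = |£387.15 − £222.78| = £164.37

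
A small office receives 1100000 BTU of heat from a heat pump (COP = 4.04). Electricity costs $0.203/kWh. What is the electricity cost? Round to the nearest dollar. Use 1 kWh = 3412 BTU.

$16

Heat delivered = 1,100,000 BTU / 3412 = 322.4 kWh
Electrical input = 322.4 kWh / 4.04 = 79.8 kWh
Cost = 79.8 × $0.203/kWh = $16.20 ≈ $16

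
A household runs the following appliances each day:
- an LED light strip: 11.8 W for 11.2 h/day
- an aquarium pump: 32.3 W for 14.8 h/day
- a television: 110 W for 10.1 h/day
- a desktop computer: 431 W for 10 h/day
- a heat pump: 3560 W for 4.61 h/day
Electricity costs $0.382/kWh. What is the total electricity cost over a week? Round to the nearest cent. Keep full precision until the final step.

LED light strip: 11.8 W × 11.2 h × 7 d = 925 Wh = 0.9251 kWh
aquarium pump: 32.3 W × 14.8 h × 7 d = 3,346 Wh = 3.346 kWh
television: 110 W × 10.1 h × 7 d = 7,777 Wh = 7.777 kWh
desktop computer: 431 W × 10 h × 7 d = 30,170 Wh = 30.17 kWh
heat pump: 3560 W × 4.61 h × 7 d = 114,881 Wh = 114.9 kWh
Total energy = 0.9251 + 3.346 + 7.777 + 30.17 + 114.9 = 157.1 kWh
Cost = 157.1 kWh × $0.382 = $60.01

$60.01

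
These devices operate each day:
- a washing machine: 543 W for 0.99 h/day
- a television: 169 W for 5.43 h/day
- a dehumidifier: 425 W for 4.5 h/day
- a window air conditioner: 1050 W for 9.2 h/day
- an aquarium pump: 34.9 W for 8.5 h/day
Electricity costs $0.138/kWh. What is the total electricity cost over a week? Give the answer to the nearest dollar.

$13

washing machine: 543 W × 0.99 h × 7 d = 3,763 Wh = 3.763 kWh
television: 169 W × 5.43 h × 7 d = 6,424 Wh = 6.424 kWh
dehumidifier: 425 W × 4.5 h × 7 d = 13,388 Wh = 13.39 kWh
window air conditioner: 1050 W × 9.2 h × 7 d = 67,620 Wh = 67.62 kWh
aquarium pump: 34.9 W × 8.5 h × 7 d = 2,077 Wh = 2.077 kWh
Total energy = 3.763 + 6.424 + 13.39 + 67.62 + 2.077 = 93.27 kWh
Cost = 93.27 kWh × $0.138 = $12.87 ≈ $13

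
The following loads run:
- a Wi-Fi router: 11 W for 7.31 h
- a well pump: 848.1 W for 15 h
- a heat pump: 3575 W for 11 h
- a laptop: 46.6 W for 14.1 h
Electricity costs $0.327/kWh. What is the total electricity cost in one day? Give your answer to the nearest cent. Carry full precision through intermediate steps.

Wi-Fi router: 11 W × 7.31 h = 80 Wh = 0.08041 kWh
well pump: 848.1 W × 15 h = 12,722 Wh = 12.72 kWh
heat pump: 3575 W × 11 h = 39,325 Wh = 39.33 kWh
laptop: 46.6 W × 14.1 h = 657 Wh = 0.6571 kWh
Total energy = 0.08041 + 12.72 + 39.33 + 0.6571 = 52.78 kWh
Cost = 52.78 kWh × $0.327 = $17.26

$17.26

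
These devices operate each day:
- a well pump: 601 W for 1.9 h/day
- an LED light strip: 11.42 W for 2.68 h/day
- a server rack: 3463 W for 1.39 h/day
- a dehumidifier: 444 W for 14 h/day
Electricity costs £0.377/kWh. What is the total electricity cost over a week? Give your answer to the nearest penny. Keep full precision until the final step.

well pump: 601 W × 1.9 h × 7 d = 7,993 Wh = 7.993 kWh
LED light strip: 11.42 W × 2.68 h × 7 d = 214 Wh = 0.2142 kWh
server rack: 3463 W × 1.39 h × 7 d = 33,695 Wh = 33.69 kWh
dehumidifier: 444 W × 14 h × 7 d = 43,512 Wh = 43.51 kWh
Total energy = 7.993 + 0.2142 + 33.69 + 43.51 = 85.41 kWh
Cost = 85.41 kWh × £0.377 = £32.20

£32.20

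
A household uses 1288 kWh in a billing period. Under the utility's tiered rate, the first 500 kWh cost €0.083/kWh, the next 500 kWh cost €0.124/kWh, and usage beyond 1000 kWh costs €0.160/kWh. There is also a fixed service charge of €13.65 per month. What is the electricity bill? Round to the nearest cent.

€163.23

First 500 kWh × €0.083 = €41.50
Next 500 kWh × €0.124 = €62.00
Remaining 288 kWh × €0.160 = €46.08
Energy charge = €149.58; + service €13.65 = €163.23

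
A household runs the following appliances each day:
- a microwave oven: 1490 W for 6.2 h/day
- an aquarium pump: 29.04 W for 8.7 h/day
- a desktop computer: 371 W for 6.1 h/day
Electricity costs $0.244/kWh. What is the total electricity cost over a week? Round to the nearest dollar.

microwave oven: 1490 W × 6.2 h × 7 d = 64,666 Wh = 64.67 kWh
aquarium pump: 29.04 W × 8.7 h × 7 d = 1,769 Wh = 1.769 kWh
desktop computer: 371 W × 6.1 h × 7 d = 15,842 Wh = 15.84 kWh
Total energy = 64.67 + 1.769 + 15.84 = 82.28 kWh
Cost = 82.28 kWh × $0.244 = $20.08 ≈ $20

$20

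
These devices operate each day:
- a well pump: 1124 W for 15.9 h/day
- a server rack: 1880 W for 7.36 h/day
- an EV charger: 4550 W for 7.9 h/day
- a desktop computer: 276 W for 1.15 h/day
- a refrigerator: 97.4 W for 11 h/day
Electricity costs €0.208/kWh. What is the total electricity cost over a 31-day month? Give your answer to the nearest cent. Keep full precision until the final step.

well pump: 1124 W × 15.9 h × 31 d = 554,020 Wh = 554 kWh
server rack: 1880 W × 7.36 h × 31 d = 428,941 Wh = 428.9 kWh
EV charger: 4550 W × 7.9 h × 31 d = 1,114,295 Wh = 1,114 kWh
desktop computer: 276 W × 1.15 h × 31 d = 9,839 Wh = 9.839 kWh
refrigerator: 97.4 W × 11 h × 31 d = 33,213 Wh = 33.21 kWh
Total energy = 554 + 428.9 + 1,114 + 9.839 + 33.21 = 2,140 kWh
Cost = 2,140 kWh × €0.208 = €445.18

€445.18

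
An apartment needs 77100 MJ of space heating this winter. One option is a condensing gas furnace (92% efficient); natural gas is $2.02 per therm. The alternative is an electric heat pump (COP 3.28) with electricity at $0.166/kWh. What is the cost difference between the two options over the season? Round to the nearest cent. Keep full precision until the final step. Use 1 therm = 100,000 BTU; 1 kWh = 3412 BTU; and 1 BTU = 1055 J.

$520.60

Heat load = 77100 MJ = 77,100,000,000 J / 1055 = 73,080,569 BTU
Gas: input = 73,080,569 / 0.92 = 79,435,401 BTU = 794.4 therm → 794.4 × $2.02 = $1,604.60
Heat pump: 73,080,569 BTU / 3412 = 21,420 kWh heat; / 3.28 = 6,530 kWh in → × $0.166 = $1,083.99
Difference = |$1,604.60 − $1,083.99| = $520.60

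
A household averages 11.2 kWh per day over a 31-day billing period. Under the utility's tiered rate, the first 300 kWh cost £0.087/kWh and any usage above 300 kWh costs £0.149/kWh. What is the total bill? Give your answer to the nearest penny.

£33.13

Usage = 11.2 kWh/day × 31 days = 347.2 kWh
First 300 kWh × £0.087 = £26.10
Remaining 47.2 kWh × £0.149 = £7.03
Total = £33.13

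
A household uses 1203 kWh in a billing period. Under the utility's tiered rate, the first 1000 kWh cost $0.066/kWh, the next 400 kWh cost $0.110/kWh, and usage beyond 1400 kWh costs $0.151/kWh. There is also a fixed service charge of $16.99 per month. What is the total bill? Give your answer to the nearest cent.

$105.32

First 1000 kWh × $0.066 = $66.00
Next 203 kWh × $0.110 = $22.33
Remaining tier: 0 kWh (not reached)
Energy charge = $88.33; + service $16.99 = $105.32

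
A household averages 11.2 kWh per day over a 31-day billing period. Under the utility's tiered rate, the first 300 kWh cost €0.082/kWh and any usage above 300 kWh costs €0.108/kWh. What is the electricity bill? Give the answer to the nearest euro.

€30

Usage = 11.2 kWh/day × 31 days = 347.2 kWh
First 300 kWh × €0.082 = €24.60
Remaining 47.2 kWh × €0.108 = €5.10
Total = €29.70 ≈ €30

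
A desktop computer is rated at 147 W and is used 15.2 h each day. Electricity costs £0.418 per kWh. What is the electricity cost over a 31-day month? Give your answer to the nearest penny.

£28.95

Energy = 147 W × 15.2 h/day × 31 days = 69,266 Wh = 69.27 kWh
Cost = 69.27 kWh × £0.418/kWh = £28.95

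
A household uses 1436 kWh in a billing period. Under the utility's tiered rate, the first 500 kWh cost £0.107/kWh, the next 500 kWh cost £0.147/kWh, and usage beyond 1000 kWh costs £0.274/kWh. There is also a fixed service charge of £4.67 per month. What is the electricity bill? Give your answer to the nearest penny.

First 500 kWh × £0.107 = £53.50
Next 500 kWh × £0.147 = £73.50
Remaining 436 kWh × £0.274 = £119.46
Energy charge = £246.46; + service £4.67 = £251.13

£251.13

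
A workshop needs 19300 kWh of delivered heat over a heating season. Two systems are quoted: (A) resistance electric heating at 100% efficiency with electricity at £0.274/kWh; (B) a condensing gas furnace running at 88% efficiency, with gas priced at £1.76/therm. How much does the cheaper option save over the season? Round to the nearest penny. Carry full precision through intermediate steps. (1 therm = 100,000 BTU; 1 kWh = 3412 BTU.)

Heat load = 19300 kWh × 3412 = 65,851,600 BTU
Gas: input = 65,851,600 / 0.88 = 74,831,364 BTU = 748.3 therm → 748.3 × £1.76 = £1,317.03
Electric: 65,851,600 BTU / 3412 = 19,300 kWh → × £0.274 = £5,288.20
Difference = |£1,317.03 − £5,288.20| = £3,971.17

£3971.17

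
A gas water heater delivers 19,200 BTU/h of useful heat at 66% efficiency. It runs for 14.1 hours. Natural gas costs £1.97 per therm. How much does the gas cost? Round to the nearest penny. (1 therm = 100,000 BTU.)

£8.08

Heat delivered = 19,200 BTU/h × 14.1 h = 270,720 BTU
Gas input = 270,720 / 0.66 = 410,182 BTU
= 410,182 / 100,000 = 4.102 therm
Cost = 4.102 × £1.97/therm = £8.08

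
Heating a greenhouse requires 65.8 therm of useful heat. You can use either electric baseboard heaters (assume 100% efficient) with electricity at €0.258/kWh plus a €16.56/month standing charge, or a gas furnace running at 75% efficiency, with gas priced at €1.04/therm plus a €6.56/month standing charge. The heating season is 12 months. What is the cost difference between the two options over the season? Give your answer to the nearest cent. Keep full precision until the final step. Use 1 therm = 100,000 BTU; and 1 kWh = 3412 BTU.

€526.31

Heat load = 65.8 therm × 100,000 = 6,580,000 BTU
Gas: input = 6,580,000 / 0.75 = 8,773,333 BTU = 87.73 therm → 87.73 × €1.04 = €91.24; + 12 × €6.56 standing = €169.96
Electric: 6,580,000 BTU / 3412 = 1,928 kWh → × €0.258 = €497.55; + 12 × €16.56 standing = €696.27
Difference = |€169.96 − €696.27| = €526.31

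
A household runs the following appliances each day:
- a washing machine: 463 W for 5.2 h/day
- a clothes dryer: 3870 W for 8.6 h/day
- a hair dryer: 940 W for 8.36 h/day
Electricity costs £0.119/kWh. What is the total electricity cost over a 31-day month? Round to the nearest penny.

washing machine: 463 W × 5.2 h × 31 d = 74,636 Wh = 74.64 kWh
clothes dryer: 3870 W × 8.6 h × 31 d = 1,031,742 Wh = 1,032 kWh
hair dryer: 940 W × 8.36 h × 31 d = 243,610 Wh = 243.6 kWh
Total energy = 74.64 + 1,032 + 243.6 = 1,350 kWh
Cost = 1,350 kWh × £0.119 = £160.65

£160.65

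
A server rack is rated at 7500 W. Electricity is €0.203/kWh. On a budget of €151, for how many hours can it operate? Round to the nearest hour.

Energy budget = €151 / €0.203 per kWh = 743.8 kWh = 743,842 Wh
Runtime = 743,842 Wh / 7500 W = 99.18 h

99 h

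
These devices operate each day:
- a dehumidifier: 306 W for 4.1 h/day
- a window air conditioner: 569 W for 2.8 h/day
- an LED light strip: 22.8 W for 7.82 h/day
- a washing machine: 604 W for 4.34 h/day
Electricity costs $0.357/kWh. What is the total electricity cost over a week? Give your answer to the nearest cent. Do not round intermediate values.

$14.11

dehumidifier: 306 W × 4.1 h × 7 d = 8,782 Wh = 8.782 kWh
window air conditioner: 569 W × 2.8 h × 7 d = 11,152 Wh = 11.15 kWh
LED light strip: 22.8 W × 7.82 h × 7 d = 1,248 Wh = 1.248 kWh
washing machine: 604 W × 4.34 h × 7 d = 18,350 Wh = 18.35 kWh
Total energy = 8.782 + 11.15 + 1.248 + 18.35 = 39.53 kWh
Cost = 39.53 kWh × $0.357 = $14.11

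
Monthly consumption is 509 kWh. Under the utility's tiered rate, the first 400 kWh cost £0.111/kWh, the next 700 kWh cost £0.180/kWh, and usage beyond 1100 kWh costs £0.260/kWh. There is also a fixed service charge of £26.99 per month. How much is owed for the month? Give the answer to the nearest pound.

First 400 kWh × £0.111 = £44.40
Next 109 kWh × £0.180 = £19.62
Remaining tier: 0 kWh (not reached)
Energy charge = £64.02; + service £26.99 = £91.01 ≈ £91

£91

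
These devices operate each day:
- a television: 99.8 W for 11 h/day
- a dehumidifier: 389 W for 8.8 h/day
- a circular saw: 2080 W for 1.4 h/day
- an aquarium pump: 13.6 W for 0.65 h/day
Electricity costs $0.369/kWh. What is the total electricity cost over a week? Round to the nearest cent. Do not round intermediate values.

$19.22

television: 99.8 W × 11 h × 7 d = 7,685 Wh = 7.685 kWh
dehumidifier: 389 W × 8.8 h × 7 d = 23,962 Wh = 23.96 kWh
circular saw: 2080 W × 1.4 h × 7 d = 20,384 Wh = 20.38 kWh
aquarium pump: 13.6 W × 0.65 h × 7 d = 62 Wh = 0.06188 kWh
Total energy = 7.685 + 23.96 + 20.38 + 0.06188 = 52.09 kWh
Cost = 52.09 kWh × $0.369 = $19.22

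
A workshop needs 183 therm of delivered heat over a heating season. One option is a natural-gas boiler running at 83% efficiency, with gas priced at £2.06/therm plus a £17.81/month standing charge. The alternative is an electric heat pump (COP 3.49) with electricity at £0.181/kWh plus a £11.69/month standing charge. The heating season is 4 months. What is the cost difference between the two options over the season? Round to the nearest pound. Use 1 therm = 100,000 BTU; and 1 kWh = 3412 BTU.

£201

Heat load = 183 therm × 100,000 = 18,300,000 BTU
Gas: input = 18,300,000 / 0.83 = 22,048,193 BTU = 220.5 therm → 220.5 × £2.06 = £454.19; + 4 × £17.81 standing = £525.43
Heat pump: 18,300,000 BTU / 3412 = 5,363 kWh heat; / 3.49 = 1,537 kWh in → × £0.181 = £278.16; + 4 × £11.69 standing = £324.92
Difference = |£525.43 − £324.92| = £200.51 ≈ £201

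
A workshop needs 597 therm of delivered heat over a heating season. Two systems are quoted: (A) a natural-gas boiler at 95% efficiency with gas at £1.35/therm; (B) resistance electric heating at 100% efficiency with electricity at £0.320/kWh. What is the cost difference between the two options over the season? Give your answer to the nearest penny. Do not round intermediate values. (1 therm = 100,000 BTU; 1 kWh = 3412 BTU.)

£4750.69

Heat load = 597 therm × 100,000 = 59,700,000 BTU
Gas: input = 59,700,000 / 0.95 = 62,842,105 BTU = 628.4 therm → 628.4 × £1.35 = £848.37
Electric: 59,700,000 BTU / 3412 = 17,500 kWh → × £0.320 = £5,599.06
Difference = |£848.37 − £5,599.06| = £4,750.69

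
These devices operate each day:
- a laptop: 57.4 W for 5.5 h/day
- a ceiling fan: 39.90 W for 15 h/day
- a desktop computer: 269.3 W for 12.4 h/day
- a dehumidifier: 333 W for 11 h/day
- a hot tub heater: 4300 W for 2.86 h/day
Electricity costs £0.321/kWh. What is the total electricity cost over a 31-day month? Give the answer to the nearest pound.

laptop: 57.4 W × 5.5 h × 31 d = 9,787 Wh = 9.787 kWh
ceiling fan: 39.90 W × 15 h × 31 d = 18,554 Wh = 18.55 kWh
desktop computer: 269.3 W × 12.4 h × 31 d = 103,519 Wh = 103.5 kWh
dehumidifier: 333 W × 11 h × 31 d = 113,553 Wh = 113.6 kWh
hot tub heater: 4300 W × 2.86 h × 31 d = 381,238 Wh = 381.2 kWh
Total energy = 9.787 + 18.55 + 103.5 + 113.6 + 381.2 = 626.7 kWh
Cost = 626.7 kWh × £0.321 = £201.15 ≈ £201

£201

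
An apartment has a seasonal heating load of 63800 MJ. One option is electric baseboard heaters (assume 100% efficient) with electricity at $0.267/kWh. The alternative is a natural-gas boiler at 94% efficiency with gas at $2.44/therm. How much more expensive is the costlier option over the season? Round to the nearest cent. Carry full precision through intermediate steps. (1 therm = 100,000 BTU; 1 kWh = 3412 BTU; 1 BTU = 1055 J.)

$3162.53

Heat load = 63800 MJ = 63,800,000,000 J / 1055 = 60,473,934 BTU
Gas: input = 60,473,934 / 0.94 = 64,333,972 BTU = 643.3 therm → 643.3 × $2.44 = $1,569.75
Electric: 60,473,934 BTU / 3412 = 17,720 kWh → × $0.267 = $4,732.28
Difference = |$1,569.75 − $4,732.28| = $3,162.53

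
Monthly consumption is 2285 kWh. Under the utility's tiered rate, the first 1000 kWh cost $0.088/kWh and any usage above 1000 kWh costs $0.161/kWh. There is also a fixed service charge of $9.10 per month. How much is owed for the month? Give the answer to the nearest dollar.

$304

First 1000 kWh × $0.088 = $88.00
Remaining 1285 kWh × $0.161 = $206.89
Energy charge = $294.88; + service $9.10 = $303.99 ≈ $304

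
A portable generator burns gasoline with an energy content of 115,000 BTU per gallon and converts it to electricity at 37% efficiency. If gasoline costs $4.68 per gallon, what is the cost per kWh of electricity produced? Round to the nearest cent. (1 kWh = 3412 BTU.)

$0.38

Electrical output per gallon = 115,000 BTU × 0.37 / 3412 BTU/kWh = 12.47 kWh
Cost per kWh = $4.68 / 12.47 kWh = $0.375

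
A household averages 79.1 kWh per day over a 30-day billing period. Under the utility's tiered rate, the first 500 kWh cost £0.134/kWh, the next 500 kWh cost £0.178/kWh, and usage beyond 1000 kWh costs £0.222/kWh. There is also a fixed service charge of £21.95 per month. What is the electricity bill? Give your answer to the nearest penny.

£482.76

Usage = 79.1 kWh/day × 30 days = 2373 kWh
First 500 kWh × £0.134 = £67.00
Next 500 kWh × £0.178 = £89.00
Remaining 1373 kWh × £0.222 = £304.81
Energy charge = £460.81; + service £21.95 = £482.76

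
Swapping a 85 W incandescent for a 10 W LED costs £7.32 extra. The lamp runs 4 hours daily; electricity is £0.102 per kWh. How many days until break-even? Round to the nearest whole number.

239 days

Power saved = 85 − 10 = 75 W
Daily energy saved = 75 W × 4 h = 300 Wh = 0.3 kWh
Daily savings = 0.3 × £0.102 = £0.0306
Payback = £7.32 / £0.0306 per day = 239.2 days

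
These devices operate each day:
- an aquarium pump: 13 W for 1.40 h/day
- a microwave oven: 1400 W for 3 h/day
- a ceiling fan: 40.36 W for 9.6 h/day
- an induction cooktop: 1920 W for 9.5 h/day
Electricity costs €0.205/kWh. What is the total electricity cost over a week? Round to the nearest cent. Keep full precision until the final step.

aquarium pump: 13 W × 1.40 h × 7 d = 127 Wh = 0.1274 kWh
microwave oven: 1400 W × 3 h × 7 d = 29,400 Wh = 29.4 kWh
ceiling fan: 40.36 W × 9.6 h × 7 d = 2,712 Wh = 2.712 kWh
induction cooktop: 1920 W × 9.5 h × 7 d = 127,680 Wh = 127.7 kWh
Total energy = 0.1274 + 29.4 + 2.712 + 127.7 = 159.9 kWh
Cost = 159.9 kWh × €0.205 = €32.78

€32.78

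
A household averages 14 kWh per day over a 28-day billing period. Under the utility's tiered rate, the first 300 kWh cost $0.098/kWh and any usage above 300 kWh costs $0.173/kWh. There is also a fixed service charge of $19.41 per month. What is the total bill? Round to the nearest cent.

$64.73

Usage = 14 kWh/day × 28 days = 392 kWh
First 300 kWh × $0.098 = $29.40
Remaining 92 kWh × $0.173 = $15.92
Energy charge = $45.32; + service $19.41 = $64.73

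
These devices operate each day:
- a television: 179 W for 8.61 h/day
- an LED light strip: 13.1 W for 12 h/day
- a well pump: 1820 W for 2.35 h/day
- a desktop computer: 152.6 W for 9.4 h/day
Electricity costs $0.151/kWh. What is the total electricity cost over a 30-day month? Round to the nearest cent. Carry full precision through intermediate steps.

television: 179 W × 8.61 h × 30 d = 46,236 Wh = 46.24 kWh
LED light strip: 13.1 W × 12 h × 30 d = 4,716 Wh = 4.716 kWh
well pump: 1820 W × 2.35 h × 30 d = 128,310 Wh = 128.3 kWh
desktop computer: 152.6 W × 9.4 h × 30 d = 43,033 Wh = 43.03 kWh
Total energy = 46.24 + 4.716 + 128.3 + 43.03 = 222.3 kWh
Cost = 222.3 kWh × $0.151 = $33.57

$33.57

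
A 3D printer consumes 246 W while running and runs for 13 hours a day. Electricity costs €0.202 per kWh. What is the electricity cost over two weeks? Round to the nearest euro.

Energy = 246 W × 13 h/day × 14 days = 44,772 Wh = 44.77 kWh
Cost = 44.77 kWh × €0.202/kWh = €9.04 ≈ €9

€9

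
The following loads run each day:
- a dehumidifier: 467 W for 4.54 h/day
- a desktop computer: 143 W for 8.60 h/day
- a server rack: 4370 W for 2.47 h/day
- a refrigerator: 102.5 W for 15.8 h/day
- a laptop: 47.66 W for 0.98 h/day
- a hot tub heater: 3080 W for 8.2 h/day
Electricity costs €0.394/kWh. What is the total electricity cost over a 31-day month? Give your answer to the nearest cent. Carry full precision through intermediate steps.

dehumidifier: 467 W × 4.54 h × 31 d = 65,726 Wh = 65.73 kWh
desktop computer: 143 W × 8.60 h × 31 d = 38,124 Wh = 38.12 kWh
server rack: 4370 W × 2.47 h × 31 d = 334,611 Wh = 334.6 kWh
refrigerator: 102.5 W × 15.8 h × 31 d = 50,204 Wh = 50.2 kWh
laptop: 47.66 W × 0.98 h × 31 d = 1,448 Wh = 1.448 kWh
hot tub heater: 3080 W × 8.2 h × 31 d = 782,936 Wh = 782.9 kWh
Total energy = 65.73 + 38.12 + 334.6 + 50.2 + 1.448 + 782.9 = 1,273 kWh
Cost = 1,273 kWh × €0.394 = €501.58

€501.58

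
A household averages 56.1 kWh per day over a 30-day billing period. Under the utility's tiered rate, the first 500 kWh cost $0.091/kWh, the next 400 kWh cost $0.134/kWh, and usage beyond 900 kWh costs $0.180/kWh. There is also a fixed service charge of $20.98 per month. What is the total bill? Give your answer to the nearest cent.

Usage = 56.1 kWh/day × 30 days = 1683 kWh
First 500 kWh × $0.091 = $45.50
Next 400 kWh × $0.134 = $53.60
Remaining 783 kWh × $0.180 = $140.94
Energy charge = $240.04; + service $20.98 = $261.02

$261.02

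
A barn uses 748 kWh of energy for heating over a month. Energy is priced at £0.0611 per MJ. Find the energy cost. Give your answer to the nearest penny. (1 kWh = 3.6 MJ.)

748 kWh × (3.6 MJ/kWh) = 2,693 MJ
Cost = 2,693 MJ × £0.0611/MJ = £164.53

£164.53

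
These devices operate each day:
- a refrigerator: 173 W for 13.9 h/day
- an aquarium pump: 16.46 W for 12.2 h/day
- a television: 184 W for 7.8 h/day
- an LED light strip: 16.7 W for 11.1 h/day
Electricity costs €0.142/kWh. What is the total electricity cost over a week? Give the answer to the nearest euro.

€4

refrigerator: 173 W × 13.9 h × 7 d = 16,833 Wh = 16.83 kWh
aquarium pump: 16.46 W × 12.2 h × 7 d = 1,406 Wh = 1.406 kWh
television: 184 W × 7.8 h × 7 d = 10,046 Wh = 10.05 kWh
LED light strip: 16.7 W × 11.1 h × 7 d = 1,298 Wh = 1.298 kWh
Total energy = 16.83 + 1.406 + 10.05 + 1.298 = 29.58 kWh
Cost = 29.58 kWh × €0.142 = €4.20 ≈ €4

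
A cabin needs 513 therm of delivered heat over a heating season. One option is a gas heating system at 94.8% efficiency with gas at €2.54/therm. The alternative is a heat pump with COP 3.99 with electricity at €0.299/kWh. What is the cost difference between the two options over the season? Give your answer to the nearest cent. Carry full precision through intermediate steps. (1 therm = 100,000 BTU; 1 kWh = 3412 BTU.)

Heat load = 513 therm × 100,000 = 51,300,000 BTU
Gas: input = 51,300,000 / 0.948 = 54,113,924 BTU = 541.1 therm → 541.1 × €2.54 = €1,374.49
Heat pump: 51,300,000 BTU / 3412 = 15,040 kWh heat; / 3.99 = 3,768 kWh in → × €0.299 = €1,126.70
Difference = |€1,374.49 − €1,126.70| = €247.80

€247.80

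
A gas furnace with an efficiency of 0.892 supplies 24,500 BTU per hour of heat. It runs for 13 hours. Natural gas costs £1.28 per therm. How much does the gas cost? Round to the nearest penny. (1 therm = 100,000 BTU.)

£4.57

Heat delivered = 24,500 BTU/h × 13 h = 318,500 BTU
Gas input = 318,500 / 0.892 = 357,063 BTU
= 357,063 / 100,000 = 3.571 therm
Cost = 3.571 × £1.28/therm = £4.57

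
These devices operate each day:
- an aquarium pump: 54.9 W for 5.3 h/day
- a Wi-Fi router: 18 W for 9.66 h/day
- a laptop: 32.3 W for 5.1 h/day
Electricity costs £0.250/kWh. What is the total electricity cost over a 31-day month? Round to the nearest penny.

aquarium pump: 54.9 W × 5.3 h × 31 d = 9,020 Wh = 9.02 kWh
Wi-Fi router: 18 W × 9.66 h × 31 d = 5,390 Wh = 5.39 kWh
laptop: 32.3 W × 5.1 h × 31 d = 5,107 Wh = 5.107 kWh
Total energy = 9.02 + 5.39 + 5.107 = 19.52 kWh
Cost = 19.52 kWh × £0.250 = £4.88

£4.88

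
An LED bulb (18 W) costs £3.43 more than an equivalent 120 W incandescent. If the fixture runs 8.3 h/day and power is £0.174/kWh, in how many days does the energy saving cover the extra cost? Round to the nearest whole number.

Power saved = 120 − 18 = 102 W
Daily energy saved = 102 W × 8.3 h = 846.6 Wh = 0.8466 kWh
Daily savings = 0.8466 × £0.174 = £0.1473
Payback = £3.43 / £0.1473 per day = 23.28 days

23 days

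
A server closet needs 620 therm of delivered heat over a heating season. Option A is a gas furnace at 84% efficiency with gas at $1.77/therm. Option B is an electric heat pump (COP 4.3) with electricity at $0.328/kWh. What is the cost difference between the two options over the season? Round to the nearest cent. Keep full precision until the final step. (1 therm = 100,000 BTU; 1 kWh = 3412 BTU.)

Heat load = 620 therm × 100,000 = 62,000,000 BTU
Gas: input = 62,000,000 / 0.84 = 73,809,524 BTU = 738.1 therm → 738.1 × $1.77 = $1,306.43
Heat pump: 62,000,000 BTU / 3412 = 18,170 kWh heat; / 4.3 = 4,226 kWh in → × $0.328 = $1,386.08
Difference = |$1,306.43 − $1,386.08| = $79.65

$79.65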